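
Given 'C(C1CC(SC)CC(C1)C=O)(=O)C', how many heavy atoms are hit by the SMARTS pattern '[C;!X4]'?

Check the 13 heavy atoms by environment: 8× C (X4) → no; 1× S (X2) → no; 2× C (X3) → match; 2× O (X1) → no.
That gives 2 matching atoms.

2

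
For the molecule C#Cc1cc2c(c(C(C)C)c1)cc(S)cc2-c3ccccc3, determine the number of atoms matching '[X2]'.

3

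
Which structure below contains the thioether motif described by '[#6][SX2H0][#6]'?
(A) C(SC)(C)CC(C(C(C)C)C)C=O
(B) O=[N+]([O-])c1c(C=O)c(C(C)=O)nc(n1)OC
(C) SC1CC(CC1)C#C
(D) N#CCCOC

[#6][SX2H0][#6] describes an aliphatic sulfur bridging two carbons with no H on the sulfur (a thioether).
(A) contains a methylthio ether (-SCH3), which satisfies every atom and bond constraint.
(B) has a methoxy ether (-OCH3) but the bridging atom is O, not S.
(C) has a thiol (-SH) but the sulfur has H1, not H0 bridging two carbons.
(D) has a methoxy ether (-OCH3) but the bridging atom is O, not S.
So the answer is (A).

A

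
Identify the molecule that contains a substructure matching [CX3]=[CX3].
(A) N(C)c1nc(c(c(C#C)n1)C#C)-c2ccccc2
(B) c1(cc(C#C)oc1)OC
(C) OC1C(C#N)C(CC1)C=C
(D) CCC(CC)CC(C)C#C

[CX3]=[CX3] describes a non-aromatic C=C double bond between two sp2 carbons (an alkene).
(A) has an ethynyl group (-C#CH) but the C-C bond is a triple bond, not a double bond.
(B) has an ethynyl group (-C#CH) but the C-C bond is a triple bond, not a double bond.
(C) contains a vinyl group (-CH=CH2), which satisfies every atom and bond constraint.
(D) has an ethynyl group (-C#CH) but the C-C bond is a triple bond, not a double bond.
So the answer is (C).

C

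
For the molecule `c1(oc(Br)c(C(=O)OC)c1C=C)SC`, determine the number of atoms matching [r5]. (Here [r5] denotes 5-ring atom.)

The query [r5] means: r5 matches atoms in a five-membered ring.
Check the 14 heavy atoms by environment: 1× o (aromatic, in 5-ring) → match; 4× c (aromatic, in 5-ring) → match; 5× C (acyclic) → no; 2× O (acyclic) → no; 1× S (acyclic) → no; 1× Br (acyclic) → no.
Summing the matching environments: 1 + 4 = 5 matching atoms.

5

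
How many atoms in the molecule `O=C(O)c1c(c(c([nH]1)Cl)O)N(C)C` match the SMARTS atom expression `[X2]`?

2

The query [X2] means: any atom with exactly two total connections (bonds + H).
Check the 13 heavy atoms by environment: 1× n (aromatic, X3) → no; 4× c (aromatic, X3) → no; 2× O (X2) → match; 1× Cl (X1) → no; 1× N (X3) → no; 2× C (X4) → no; 1× C (X3) → no; 1× O (X1) → no.
That gives 2 matching atoms.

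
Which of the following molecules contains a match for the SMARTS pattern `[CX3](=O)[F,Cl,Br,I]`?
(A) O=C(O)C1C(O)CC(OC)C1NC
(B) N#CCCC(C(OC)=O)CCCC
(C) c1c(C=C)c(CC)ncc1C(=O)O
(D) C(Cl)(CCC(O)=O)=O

D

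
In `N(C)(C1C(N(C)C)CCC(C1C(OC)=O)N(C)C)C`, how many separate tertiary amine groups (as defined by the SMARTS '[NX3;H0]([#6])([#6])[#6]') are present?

3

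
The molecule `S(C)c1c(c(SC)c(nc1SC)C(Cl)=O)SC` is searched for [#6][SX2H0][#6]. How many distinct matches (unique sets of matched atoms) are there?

4

[#6][SX2H0][#6] is the SMARTS for a thioether: an aliphatic sulfur bridging two carbons with no H on the sulfur.
The molecule carries 4 separate instances of a methylthio ether (-SCH3) meeting every constraint; each maps to a distinct set of atoms, giving 4 matches.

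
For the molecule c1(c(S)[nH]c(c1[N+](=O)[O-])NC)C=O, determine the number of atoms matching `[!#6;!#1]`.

The query [!#6;!#1] means: not carbon and not hydrogen — any heteroatom.
Check the 13 heavy atoms by environment: 1× n (aromatic) → match; 4× c (aromatic) → no; 1× S → match; 2× C → no; 2× O → match; 1× N → match; 1× N (charge +1) → match; 1× O (charge -1) → match.
Summing the matching environments: 1 + 1 + 2 + 1 + 1 + 1 = 7 matching atoms.

7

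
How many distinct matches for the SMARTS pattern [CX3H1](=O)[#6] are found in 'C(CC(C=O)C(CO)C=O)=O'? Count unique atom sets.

[CX3H1](=O)[#6] is the SMARTS for an aldehyde: an sp2 carbon with one H, double-bonded to O and single-bonded to carbon.
The molecule carries 3 separate instances of an aldehyde (-CHO) meeting every constraint; each maps to a distinct set of atoms, giving 3 matches.

3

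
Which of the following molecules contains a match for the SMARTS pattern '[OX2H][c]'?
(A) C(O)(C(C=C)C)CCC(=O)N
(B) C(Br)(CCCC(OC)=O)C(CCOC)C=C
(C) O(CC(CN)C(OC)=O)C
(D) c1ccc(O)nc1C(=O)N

[OX2H][c] describes a hydroxyl oxygen attached to an aromatic carbon (a phenol).
(A) has a hydroxyl group (-OH) but the -OH is on an aliphatic carbon, not an aromatic c.
(B) has a methoxy ether (-OCH3) but the oxygen has H0, not H1.
(C) has a methoxy ether (-OCH3) but the oxygen has H0, not H1.
(D) contains a hydroxyl group (-OH), which satisfies every atom and bond constraint.
So the answer is (D).

D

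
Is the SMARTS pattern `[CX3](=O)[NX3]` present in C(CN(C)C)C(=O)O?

No

The pattern [CX3](=O)[NX3] describes a carbonyl carbon bonded to a trivalent nitrogen — an amide.
The closest candidate here is a carboxylic acid group (-C(=O)OH), but the carbonyl is bonded to O, not to an NX3 nitrogen. No other fragment satisfies the full query, so there is no match.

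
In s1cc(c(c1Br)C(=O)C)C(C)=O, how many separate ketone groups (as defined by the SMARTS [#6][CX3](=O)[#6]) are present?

2

[#6][CX3](=O)[#6] is the SMARTS for a ketone: a carbonyl carbon (no H) flanked by two carbons.
The molecule carries 2 separate instances of an acetyl/ketone group (-C(=O)CH3) meeting every constraint; each maps to a distinct set of atoms, giving 2 matches.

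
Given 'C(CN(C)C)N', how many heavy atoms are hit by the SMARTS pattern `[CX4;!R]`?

4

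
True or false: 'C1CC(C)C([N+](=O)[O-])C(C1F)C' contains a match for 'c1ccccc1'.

False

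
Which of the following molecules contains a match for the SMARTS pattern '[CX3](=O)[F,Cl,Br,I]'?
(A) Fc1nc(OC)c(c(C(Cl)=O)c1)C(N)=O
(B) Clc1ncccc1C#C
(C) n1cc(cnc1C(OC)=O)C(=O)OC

[CX3](=O)[F,Cl,Br,I] describes a carbonyl carbon bonded to a halogen (an acyl halide).
(A) contains an acyl chloride (-C(=O)Cl), which satisfies every atom and bond constraint.
(B) has a chloro substituent but the Cl is not on a carbonyl carbon.
(C) has a methyl-ester group (-C(=O)OCH3) but the carbonyl is bonded to -O-C, not to a halogen.
So the answer is (A).

A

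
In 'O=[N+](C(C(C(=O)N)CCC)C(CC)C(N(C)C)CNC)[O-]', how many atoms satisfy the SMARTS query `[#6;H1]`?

The query [#6;H1] means: any carbon bearing exactly one hydrogen.
Check the 21 heavy atoms by environment: 4× C (H2) → no; 4× C (H1) → match; 5× C (H3) → no; 1× N (charge +1, H0) → no; 1× O (charge -1, H0) → no; 2× O (H0) → no; 1× N (H0) → no; 1× N (H1) → no; 1× C (H0) → no; 1× N (H2) → no.
That gives 4 matching atoms.

4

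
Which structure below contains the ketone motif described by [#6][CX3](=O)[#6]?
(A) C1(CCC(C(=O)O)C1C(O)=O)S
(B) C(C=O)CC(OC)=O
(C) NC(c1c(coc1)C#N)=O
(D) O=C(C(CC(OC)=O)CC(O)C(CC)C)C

D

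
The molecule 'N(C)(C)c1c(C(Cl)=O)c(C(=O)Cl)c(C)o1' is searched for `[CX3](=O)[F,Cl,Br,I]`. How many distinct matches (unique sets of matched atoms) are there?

[CX3](=O)[F,Cl,Br,I] is the SMARTS for an acyl halide: a carbonyl carbon bonded to a halogen.
The molecule carries 2 separate instances of an acyl chloride (-C(=O)Cl) meeting every constraint; each maps to a distinct set of atoms, giving 2 matches.

2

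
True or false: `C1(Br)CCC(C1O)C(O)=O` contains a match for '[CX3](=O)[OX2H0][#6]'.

The pattern [CX3](=O)[OX2H0][#6] describes a carbonyl carbon bonded to an oxygen that is itself bonded to carbon (no H on that O) — an ester.
The closest candidate here is a carboxylic acid group (-C(=O)OH), but the singly-bonded O carries H (OX2H1, not H0). No other fragment satisfies the full query, so there is no match.

False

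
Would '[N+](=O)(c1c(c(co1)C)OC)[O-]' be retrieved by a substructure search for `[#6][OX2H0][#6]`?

Yes

The pattern [#6][OX2H0][#6] describes an aliphatic oxygen bridging two carbons with no H on the oxygen — an ether.
The molecule carries a methoxy ether (-OCH3), whose atoms satisfy every constraint of the query, so the pattern matches.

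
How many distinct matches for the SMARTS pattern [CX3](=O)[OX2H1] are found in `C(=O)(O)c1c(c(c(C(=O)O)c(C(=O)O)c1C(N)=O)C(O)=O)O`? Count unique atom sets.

[CX3](=O)[OX2H1] is the SMARTS for a carboxylic acid: an sp2 carbon double-bonded to O and single-bonded to an -OH oxygen.
The molecule carries 4 separate instances of a carboxylic acid group (-C(=O)OH) meeting every constraint; each maps to a distinct set of atoms, giving 4 matches.

4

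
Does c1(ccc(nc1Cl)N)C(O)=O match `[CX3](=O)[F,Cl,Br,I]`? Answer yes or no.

No

The pattern [CX3](=O)[F,Cl,Br,I] describes a carbonyl carbon bonded to a halogen — an acyl halide.
The closest candidate here is a chloro substituent, but the Cl is not on a carbonyl carbon. No other fragment satisfies the full query, so there is no match.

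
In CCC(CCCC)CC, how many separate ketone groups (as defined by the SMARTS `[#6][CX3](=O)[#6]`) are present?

0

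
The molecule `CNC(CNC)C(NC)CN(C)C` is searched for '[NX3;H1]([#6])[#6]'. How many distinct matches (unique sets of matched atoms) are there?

3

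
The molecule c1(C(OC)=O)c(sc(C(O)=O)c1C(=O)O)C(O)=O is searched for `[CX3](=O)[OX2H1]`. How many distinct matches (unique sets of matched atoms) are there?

[CX3](=O)[OX2H1] is the SMARTS for a carboxylic acid: an sp2 carbon double-bonded to O and single-bonded to an -OH oxygen.
The molecule carries 3 separate instances of a carboxylic acid group (-C(=O)OH) meeting every constraint; each maps to a distinct set of atoms, giving 3 matches.

3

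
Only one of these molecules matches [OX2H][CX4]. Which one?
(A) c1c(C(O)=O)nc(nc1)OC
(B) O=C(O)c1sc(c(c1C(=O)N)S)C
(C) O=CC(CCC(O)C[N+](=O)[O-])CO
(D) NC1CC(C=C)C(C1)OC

C

[OX2H][CX4] describes a hydroxyl oxygen bound to an sp3 (X4) carbon (an aliphatic alcohol).
(A) has a methoxy ether (-OCH3) but the oxygen has H0 (ether), not H1.
(B) has a carboxylic acid group (-C(=O)OH) but the -OH is on a CX3 carbonyl carbon, not a CX4 carbon.
(C) contains a hydroxyl group (-OH), which satisfies every atom and bond constraint.
(D) has a methoxy ether (-OCH3) but the oxygen has H0 (ether), not H1.
So the answer is (C).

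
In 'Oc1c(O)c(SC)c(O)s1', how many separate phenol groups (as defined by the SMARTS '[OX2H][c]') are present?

3

[OX2H][c] is the SMARTS for a phenol: a hydroxyl oxygen attached to an aromatic carbon.
The molecule carries 3 separate instances of a hydroxyl group (-OH) meeting every constraint; each maps to a distinct set of atoms, giving 3 matches.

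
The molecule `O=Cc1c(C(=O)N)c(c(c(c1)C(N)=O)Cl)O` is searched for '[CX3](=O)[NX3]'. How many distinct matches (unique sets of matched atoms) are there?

[CX3](=O)[NX3] is the SMARTS for an amide: a carbonyl carbon bonded to a trivalent nitrogen.
The molecule carries 2 separate instances of a primary amide (-C(=O)NH2) meeting every constraint; each maps to a distinct set of atoms, giving 2 matches.

2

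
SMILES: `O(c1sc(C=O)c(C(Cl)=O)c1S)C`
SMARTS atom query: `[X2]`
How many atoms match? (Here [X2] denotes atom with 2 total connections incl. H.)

3

The query [X2] means: any atom with exactly two total connections (bonds + H).
Check the 13 heavy atoms by environment: 1× s (aromatic, X2) → match; 4× c (aromatic, X3) → no; 2× C (X3) → no; 2× O (X1) → no; 1× Cl (X1) → no; 1× O (X2) → match; 1× C (X4) → no; 1× S (X2) → match.
Summing the matching environments: 1 + 1 + 1 = 3 matching atoms.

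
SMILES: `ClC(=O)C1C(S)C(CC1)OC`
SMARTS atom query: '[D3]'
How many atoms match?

The query [D3] means: atom with exactly three heavy-atom neighbours.
Check the 11 heavy atoms by environment: 4× C (D3) → match; 2× C (D2) → no; 1× S (D1) → no; 1× O (D2) → no; 1× C (D1) → no; 1× O (D1) → no; 1× Cl (D1) → no.
That gives 4 matching atoms.

4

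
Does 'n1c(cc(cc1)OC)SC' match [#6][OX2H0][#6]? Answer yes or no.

Yes

The pattern [#6][OX2H0][#6] describes an aliphatic oxygen bridging two carbons with no H on the oxygen — an ether.
The molecule carries a methoxy ether (-OCH3), whose atoms satisfy every constraint of the query, so the pattern matches.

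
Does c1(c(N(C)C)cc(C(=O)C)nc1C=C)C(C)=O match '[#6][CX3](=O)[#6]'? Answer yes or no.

Yes

The pattern [#6][CX3](=O)[#6] describes a carbonyl carbon (no H) flanked by two carbons — a ketone.
The molecule carries an acetyl/ketone group (-C(=O)CH3), whose atoms satisfy every constraint of the query, so the pattern matches.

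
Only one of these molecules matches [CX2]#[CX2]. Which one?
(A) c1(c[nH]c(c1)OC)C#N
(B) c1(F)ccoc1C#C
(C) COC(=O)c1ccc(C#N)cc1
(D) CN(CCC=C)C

B

[CX2]#[CX2] describes a carbon-carbon triple bond (an alkyne).
(A) has a nitrile (-C#N) but the triple bond is C#N, not C#C.
(B) contains an ethynyl group (-C#CH), which satisfies every atom and bond constraint.
(C) has a nitrile (-C#N) but the triple bond is C#N, not C#C.
(D) has a vinyl group (-CH=CH2) but the C=C is a double bond; both carbons are CX3, not CX2.
So the answer is (B).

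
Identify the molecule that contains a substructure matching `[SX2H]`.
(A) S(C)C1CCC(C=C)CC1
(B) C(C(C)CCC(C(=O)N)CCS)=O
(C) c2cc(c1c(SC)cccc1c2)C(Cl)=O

B

[SX2H] describes an aliphatic sulfur with two connections, one being H (a thiol).
(A) has a methylthio ether (-SCH3) but the sulfur has H0 (bonded to two carbons), not H1.
(B) contains a thiol (-SH), which satisfies every atom and bond constraint.
(C) has a methylthio ether (-SCH3) but the sulfur has H0 (bonded to two carbons), not H1.
So the answer is (B).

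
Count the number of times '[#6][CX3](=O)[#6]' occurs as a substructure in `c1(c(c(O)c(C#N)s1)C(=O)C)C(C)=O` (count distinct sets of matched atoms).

[#6][CX3](=O)[#6] is the SMARTS for a ketone: a carbonyl carbon (no H) flanked by two carbons.
The molecule carries 2 separate instances of an acetyl/ketone group (-C(=O)CH3) meeting every constraint; each maps to a distinct set of atoms, giving 2 matches.

2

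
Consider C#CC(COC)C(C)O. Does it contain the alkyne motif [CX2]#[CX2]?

The pattern [CX2]#[CX2] describes a carbon-carbon triple bond — an alkyne.
The molecule carries an ethynyl group (-C#CH), whose atoms satisfy every constraint of the query, so the pattern matches.

Yes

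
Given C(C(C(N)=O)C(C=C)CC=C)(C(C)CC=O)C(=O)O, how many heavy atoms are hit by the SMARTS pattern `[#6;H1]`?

The query [#6;H1] means: any carbon bearing exactly one hydrogen.
Check the 19 heavy atoms by environment: 4× C (H2) → no; 7× C (H1) → match; 3× O (H0) → no; 2× C (H0) → no; 1× O (H1) → no; 1× N (H2) → no; 1× C (H3) → no.
That gives 7 matching atoms.

7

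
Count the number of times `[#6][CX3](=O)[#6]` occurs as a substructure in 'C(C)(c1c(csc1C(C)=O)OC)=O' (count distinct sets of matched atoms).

[#6][CX3](=O)[#6] is the SMARTS for a ketone: a carbonyl carbon (no H) flanked by two carbons.
The molecule carries 2 separate instances of an acetyl/ketone group (-C(=O)CH3) meeting every constraint; each maps to a distinct set of atoms, giving 2 matches.

2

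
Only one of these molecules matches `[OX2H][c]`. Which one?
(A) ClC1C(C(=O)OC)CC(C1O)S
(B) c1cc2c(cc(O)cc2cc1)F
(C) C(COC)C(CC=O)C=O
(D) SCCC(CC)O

B

[OX2H][c] describes a hydroxyl oxygen attached to an aromatic carbon (a phenol).
(A) has a hydroxyl group (-OH) but the -OH is on an aliphatic carbon, not an aromatic c.
(B) contains a hydroxyl group (-OH), which satisfies every atom and bond constraint.
(C) has a methoxy ether (-OCH3) but the oxygen has H0, not H1.
(D) has a hydroxyl group (-OH) but the -OH is on an aliphatic carbon, not an aromatic c.
So the answer is (B).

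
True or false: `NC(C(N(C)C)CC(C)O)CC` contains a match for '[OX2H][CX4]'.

True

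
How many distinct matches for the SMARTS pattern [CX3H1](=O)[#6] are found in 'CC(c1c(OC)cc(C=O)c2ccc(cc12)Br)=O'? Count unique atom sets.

[CX3H1](=O)[#6] is the SMARTS for an aldehyde: an sp2 carbon with one H, double-bonded to O and single-bonded to carbon.
Exactly one fragment in the molecule meets all constraints, giving 1 match.

1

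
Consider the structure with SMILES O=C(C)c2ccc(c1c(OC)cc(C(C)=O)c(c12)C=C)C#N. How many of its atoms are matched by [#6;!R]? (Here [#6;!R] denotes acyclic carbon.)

8

The query [#6;!R] means: carbon not in any ring.
Check the 22 heavy atoms by environment: 10× c (aromatic, in 6-ring) → no; 8× C (acyclic) → match; 3× O (acyclic) → no; 1× N (acyclic) → no.
That gives 8 matching atoms.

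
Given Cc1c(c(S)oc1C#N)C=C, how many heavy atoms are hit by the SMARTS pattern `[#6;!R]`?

Check the 11 heavy atoms by environment: 1× o (aromatic, in 5-ring) → no; 4× c (aromatic, in 5-ring) → no; 4× C (acyclic) → match; 1× N (acyclic) → no; 1× S (acyclic) → no.
That gives 4 matching atoms.

4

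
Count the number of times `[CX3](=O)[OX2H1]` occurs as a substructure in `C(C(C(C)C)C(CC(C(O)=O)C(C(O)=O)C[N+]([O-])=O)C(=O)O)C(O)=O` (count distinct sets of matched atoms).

4

[CX3](=O)[OX2H1] is the SMARTS for a carboxylic acid: an sp2 carbon double-bonded to O and single-bonded to an -OH oxygen.
The molecule carries 4 separate instances of a carboxylic acid group (-C(=O)OH) meeting every constraint; each maps to a distinct set of atoms, giving 4 matches.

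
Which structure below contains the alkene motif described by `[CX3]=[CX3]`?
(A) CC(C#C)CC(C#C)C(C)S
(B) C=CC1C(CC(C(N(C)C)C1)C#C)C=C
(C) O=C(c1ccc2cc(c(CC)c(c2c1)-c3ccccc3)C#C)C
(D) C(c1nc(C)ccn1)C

[CX3]=[CX3] describes a non-aromatic C=C double bond between two sp2 carbons (an alkene).
(A) has an ethynyl group (-C#CH) but the C-C bond is a triple bond, not a double bond.
(B) contains a vinyl group (-CH=CH2), which satisfies every atom and bond constraint.
(C) has an ethyl group (-CH2CH3) but its C-C bond is a single bond between CX4 carbons, not CX3=CX3.
(D) has an ethyl group (-CH2CH3) but its C-C bond is a single bond between CX4 carbons, not CX3=CX3.
So the answer is (B).

B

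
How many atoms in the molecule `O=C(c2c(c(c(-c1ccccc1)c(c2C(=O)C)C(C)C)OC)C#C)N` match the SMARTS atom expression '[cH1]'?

The query [cH1] means: aromatic carbon bearing exactly one hydrogen.
Check the 25 heavy atoms by environment: 7× c (aromatic, H0) → no; 3× C (H0) → no; 3× O (H0) → no; 1× N (H2) → no; 4× C (H3) → no; 2× C (H1) → no; 5× c (aromatic, H1) → match.
That gives 5 matching atoms.

5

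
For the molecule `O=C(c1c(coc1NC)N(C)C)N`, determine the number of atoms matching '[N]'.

The query [N] means: uppercase N matches aliphatic (non-aromatic) nitrogen only.
Check the 13 heavy atoms by environment: 1× o (aromatic) → no; 4× c (aromatic) → no; 3× N → match; 4× C → no; 1× O → no.
That gives 3 matching atoms.

3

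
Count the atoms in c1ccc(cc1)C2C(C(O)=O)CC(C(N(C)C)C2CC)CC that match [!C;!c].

3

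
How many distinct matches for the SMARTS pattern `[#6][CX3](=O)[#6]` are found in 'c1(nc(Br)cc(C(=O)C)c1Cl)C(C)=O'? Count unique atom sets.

2

[#6][CX3](=O)[#6] is the SMARTS for a ketone: a carbonyl carbon (no H) flanked by two carbons.
The molecule carries 2 separate instances of an acetyl/ketone group (-C(=O)CH3) meeting every constraint; each maps to a distinct set of atoms, giving 2 matches.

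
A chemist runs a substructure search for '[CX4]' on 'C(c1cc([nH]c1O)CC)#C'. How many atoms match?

2

The query [CX4] means: C with X4: aliphatic carbon with exactly 4 total connections (bonds + H).
Check the 10 heavy atoms by environment: 1× n (aromatic, X3) → no; 4× c (aromatic, X3) → no; 1× O (X2) → no; 2× C (X2) → no; 2× C (X4) → match.
That gives 2 matching atoms.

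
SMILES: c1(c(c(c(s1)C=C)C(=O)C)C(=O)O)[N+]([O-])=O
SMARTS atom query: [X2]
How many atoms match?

2

The query [X2] means: any atom with exactly two total connections (bonds + H).
Check the 16 heavy atoms by environment: 1× s (aromatic, X2) → match; 4× c (aromatic, X3) → no; 4× C (X3) → no; 3× O (X1) → no; 1× C (X4) → no; 1× O (X2) → match; 1× N (charge +1, X3) → no; 1× O (charge -1, X1) → no.
Summing the matching environments: 1 + 1 = 2 matching atoms.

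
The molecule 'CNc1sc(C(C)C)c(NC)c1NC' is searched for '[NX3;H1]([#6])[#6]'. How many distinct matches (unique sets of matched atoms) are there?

3

[NX3;H1]([#6])[#6] is the SMARTS for a secondary amine: a trivalent nitrogen with one H, bonded to two carbons.
The molecule carries 3 separate instances of an N-methylamino group (-NHCH3) meeting every constraint; each maps to a distinct set of atoms, giving 3 matches.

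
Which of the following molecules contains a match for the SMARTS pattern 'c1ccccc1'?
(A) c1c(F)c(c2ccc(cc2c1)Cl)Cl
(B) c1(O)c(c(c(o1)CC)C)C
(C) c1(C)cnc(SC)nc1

A

c1ccccc1 describes six aromatic carbons in a ring (a benzene ring).
(A) contains the required atom environment, so the pattern matches.
(B) has a methyl group (-CH3) but no six-membered all-carbon aromatic ring is present.
(C) has a methyl group (-CH3) but no six-membered all-carbon aromatic ring is present.
So the answer is (A).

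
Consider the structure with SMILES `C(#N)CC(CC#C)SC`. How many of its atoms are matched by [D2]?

5

The query [D2] means: atom with exactly two heavy-atom neighbours.
Check the 9 heavy atoms by environment: 4× C (D2) → match; 1× C (D3) → no; 1× S (D2) → match; 2× C (D1) → no; 1× N (D1) → no.
Summing the matching environments: 4 + 1 = 5 matching atoms.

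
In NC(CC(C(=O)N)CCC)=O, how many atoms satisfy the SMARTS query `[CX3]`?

The query [CX3] means: C with X3: aliphatic carbon with exactly 3 total connections.
Check the 11 heavy atoms by environment: 5× C (X4) → no; 2× C (X3) → match; 2× O (X1) → no; 2× N (X3) → no.
That gives 2 matching atoms.

2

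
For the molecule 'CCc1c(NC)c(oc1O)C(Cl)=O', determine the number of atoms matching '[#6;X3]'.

5

Check the 13 heavy atoms by environment: 1× o (aromatic, X2) → no; 4× c (aromatic, X3) → match; 1× N (X3) → no; 3× C (X4) → no; 1× C (X3) → match; 1× O (X1) → no; 1× Cl (X1) → no; 1× O (X2) → no.
Summing the matching environments: 4 + 1 = 5 matching atoms.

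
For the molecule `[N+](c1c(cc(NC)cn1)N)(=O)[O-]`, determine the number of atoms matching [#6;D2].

2

The query [#6;D2] means: any carbon bonded to exactly two heavy atoms.
Check the 12 heavy atoms by environment: 1× n (aromatic, D2) → no; 3× c (aromatic, D3) → no; 2× c (aromatic, D2) → match; 1× N (charge +1, D3) → no; 1× O (charge -1, D1) → no; 1× O (D1) → no; 1× N (D1) → no; 1× N (D2) → no; 1× C (D1) → no.
That gives 2 matching atoms.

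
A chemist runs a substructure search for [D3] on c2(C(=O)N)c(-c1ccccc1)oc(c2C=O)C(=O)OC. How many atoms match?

Check the 20 heavy atoms by environment: 1× o (aromatic, D2) → no; 5× c (aromatic, D3) → match; 1× C (D2) → no; 3× O (D1) → no; 2× C (D3) → match; 1× N (D1) → no; 1× O (D2) → no; 1× C (D1) → no; 5× c (aromatic, D2) → no.
Summing the matching environments: 5 + 2 = 7 matching atoms.

7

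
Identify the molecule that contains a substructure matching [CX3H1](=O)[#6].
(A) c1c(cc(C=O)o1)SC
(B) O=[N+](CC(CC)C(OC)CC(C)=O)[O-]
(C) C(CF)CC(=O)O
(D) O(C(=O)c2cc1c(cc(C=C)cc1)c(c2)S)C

[CX3H1](=O)[#6] describes an sp2 carbon with one H, double-bonded to O and single-bonded to carbon (an aldehyde).
(A) contains an aldehyde (-CHO), which satisfies every atom and bond constraint.
(B) has an acetyl/ketone group (-C(=O)CH3) but the carbonyl carbon has H0 (two carbon neighbours), not H1.
(C) has a carboxylic acid group (-C(=O)OH) but the carbonyl carbon has H0 and is bonded to O, not H1.
(D) has a methyl-ester group (-C(=O)OCH3) but the carbonyl carbon has H0, not H1.
So the answer is (A).

A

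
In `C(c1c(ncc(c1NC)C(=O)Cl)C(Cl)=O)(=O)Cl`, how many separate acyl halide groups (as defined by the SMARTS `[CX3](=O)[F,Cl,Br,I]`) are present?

3

[CX3](=O)[F,Cl,Br,I] is the SMARTS for an acyl halide: a carbonyl carbon bonded to a halogen.
The molecule carries 3 separate instances of an acyl chloride (-C(=O)Cl) meeting every constraint; each maps to a distinct set of atoms, giving 3 matches.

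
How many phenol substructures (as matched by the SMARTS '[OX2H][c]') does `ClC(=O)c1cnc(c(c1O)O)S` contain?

[OX2H][c] is the SMARTS for a phenol: a hydroxyl oxygen attached to an aromatic carbon.
The molecule carries 2 separate instances of a hydroxyl group (-OH) meeting every constraint; each maps to a distinct set of atoms, giving 2 matches.

2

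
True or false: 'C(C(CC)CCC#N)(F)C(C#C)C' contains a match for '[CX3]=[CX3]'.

The pattern [CX3]=[CX3] describes a non-aromatic C=C double bond between two sp2 carbons — an alkene.
The closest candidate here is an ethyl group (-CH2CH3), but its C-C bond is a single bond between CX4 carbons, not CX3=CX3. No other fragment satisfies the full query, so there is no match.

False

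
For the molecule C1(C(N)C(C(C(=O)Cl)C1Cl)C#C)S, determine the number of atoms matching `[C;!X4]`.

3

The query [C;!X4] means: aliphatic carbon that does not have four total connections.
Check the 13 heavy atoms by environment: 5× C (X4) → no; 1× N (X3) → no; 1× C (X3) → match; 1× O (X1) → no; 2× Cl (X1) → no; 1× S (X2) → no; 2× C (X2) → match.
Summing the matching environments: 1 + 2 = 3 matching atoms.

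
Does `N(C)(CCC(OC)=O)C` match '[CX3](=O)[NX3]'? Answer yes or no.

No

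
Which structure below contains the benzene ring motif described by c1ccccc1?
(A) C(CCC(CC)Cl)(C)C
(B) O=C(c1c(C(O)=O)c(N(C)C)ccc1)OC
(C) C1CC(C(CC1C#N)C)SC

c1ccccc1 describes six aromatic carbons in a ring (a benzene ring).
(A) has a methyl group (-CH3) but no six-membered all-carbon aromatic ring is present.
(B) contains the required atom environment, so the pattern matches.
(C) has a methyl group (-CH3) but no six-membered all-carbon aromatic ring is present.
So the answer is (B).

B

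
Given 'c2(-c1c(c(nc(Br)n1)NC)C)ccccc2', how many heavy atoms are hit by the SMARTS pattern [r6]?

The query [r6] means: r6 matches atoms in a six-membered ring.
Check the 16 heavy atoms by environment: 2× n (aromatic, in 6-ring) → match; 10× c (aromatic, in 6-ring) → match; 1× Br (acyclic) → no; 1× N (acyclic) → no; 2× C (acyclic) → no.
Summing the matching environments: 2 + 10 = 12 matching atoms.

12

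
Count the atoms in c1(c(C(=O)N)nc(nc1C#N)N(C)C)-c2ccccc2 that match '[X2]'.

The query [X2] means: any atom with exactly two total connections (bonds + H).
Check the 20 heavy atoms by environment: 2× n (aromatic, X2) → match; 10× c (aromatic, X3) → no; 1× C (X3) → no; 1× O (X1) → no; 2× N (X3) → no; 2× C (X4) → no; 1× C (X2) → match; 1× N (X1) → no.
Summing the matching environments: 2 + 1 = 3 matching atoms.

3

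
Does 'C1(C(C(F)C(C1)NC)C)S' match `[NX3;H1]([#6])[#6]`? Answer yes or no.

The pattern [NX3;H1]([#6])[#6] describes a trivalent nitrogen with one H, bonded to two carbons — a secondary amine.
The molecule carries an N-methylamino group (-NHCH3), whose atoms satisfy every constraint of the query, so the pattern matches.

Yes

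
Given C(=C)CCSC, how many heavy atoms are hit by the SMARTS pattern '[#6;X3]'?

Check the 6 heavy atoms by environment: 3× C (X4) → no; 1× S (X2) → no; 2× C (X3) → match.
That gives 2 matching atoms.

2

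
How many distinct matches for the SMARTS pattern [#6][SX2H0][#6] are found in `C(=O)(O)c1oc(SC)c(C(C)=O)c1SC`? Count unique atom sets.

2

[#6][SX2H0][#6] is the SMARTS for a thioether: an aliphatic sulfur bridging two carbons with no H on the sulfur.
The molecule carries 2 separate instances of a methylthio ether (-SCH3) meeting every constraint; each maps to a distinct set of atoms, giving 2 matches.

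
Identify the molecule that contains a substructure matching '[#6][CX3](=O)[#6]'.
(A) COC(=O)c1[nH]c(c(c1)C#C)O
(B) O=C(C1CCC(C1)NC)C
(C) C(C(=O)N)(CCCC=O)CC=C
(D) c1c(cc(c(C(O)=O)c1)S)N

[#6][CX3](=O)[#6] describes a carbonyl carbon (no H) flanked by two carbons (a ketone).
(A) has a methyl-ester group (-C(=O)OCH3) but one neighbour of the carbonyl carbon is O, not C.
(B) contains an acetyl/ketone group (-C(=O)CH3), which satisfies every atom and bond constraint.
(C) has an aldehyde (-CHO) but the carbonyl carbon has H1, so it is not flanked by two carbons.
(D) has a carboxylic acid group (-C(=O)OH) but one neighbour of the carbonyl carbon is O, not C.
So the answer is (B).

B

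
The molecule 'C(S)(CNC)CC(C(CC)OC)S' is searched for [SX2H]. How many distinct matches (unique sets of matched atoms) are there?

[SX2H] is the SMARTS for a thiol: an aliphatic sulfur with two connections, one being H.
The molecule carries 2 separate instances of a thiol (-SH) meeting every constraint; each maps to a distinct set of atoms, giving 2 matches.

2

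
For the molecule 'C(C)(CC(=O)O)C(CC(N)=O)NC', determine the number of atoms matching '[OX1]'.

2

The query [OX1] means: aliphatic oxygen with one total connection — typically a carbonyl =O or an oxide.
Check the 13 heavy atoms by environment: 6× C (X4) → no; 2× N (X3) → no; 2× C (X3) → no; 2× O (X1) → match; 1× O (X2) → no.
That gives 2 matching atoms.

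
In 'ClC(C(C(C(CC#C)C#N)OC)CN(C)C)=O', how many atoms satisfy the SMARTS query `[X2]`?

4

Check the 17 heavy atoms by environment: 8× C (X4) → no; 3× C (X2) → match; 1× N (X1) → no; 1× C (X3) → no; 1× O (X1) → no; 1× Cl (X1) → no; 1× N (X3) → no; 1× O (X2) → match.
Summing the matching environments: 3 + 1 = 4 matching atoms.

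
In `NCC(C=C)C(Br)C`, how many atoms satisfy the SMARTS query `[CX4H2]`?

1

Check the 8 heavy atoms by environment: 1× C (H2, X4) → match; 2× C (H1, X4) → no; 1× C (H3, X4) → no; 1× C (H1, X3) → no; 1× C (H2, X3) → no; 1× Br (H0, X1) → no; 1× N (H2, X3) → no.
That gives 1 matching atom.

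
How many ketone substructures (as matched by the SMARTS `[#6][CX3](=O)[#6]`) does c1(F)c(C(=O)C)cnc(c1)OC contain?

1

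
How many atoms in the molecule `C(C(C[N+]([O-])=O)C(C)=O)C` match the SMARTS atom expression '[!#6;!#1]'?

4

The query [!#6;!#1] means: not carbon and not hydrogen — any heteroatom.
Check the 10 heavy atoms by environment: 6× C → no; 1× N (charge +1) → match; 1× O (charge -1) → match; 2× O → match.
Summing the matching environments: 1 + 1 + 2 = 4 matching atoms.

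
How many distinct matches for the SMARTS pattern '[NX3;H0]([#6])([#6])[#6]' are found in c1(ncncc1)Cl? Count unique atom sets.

0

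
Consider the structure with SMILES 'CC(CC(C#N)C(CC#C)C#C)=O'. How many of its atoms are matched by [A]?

The query [A] means: A matches any aliphatic (non-aromatic) heavy atom.
Check the 13 heavy atoms by environment: 11× C → match; 1× O → match; 1× N → match.
Summing the matching environments: 11 + 1 + 1 = 13 matching atoms.

13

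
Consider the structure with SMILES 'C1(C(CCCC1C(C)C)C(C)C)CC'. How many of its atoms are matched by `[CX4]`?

14

The query [CX4] means: C with X4: aliphatic carbon with exactly 4 total connections (bonds + H).
Check the 14 heavy atoms by environment: 14× C (X4) → match.
That gives 14 matching atoms.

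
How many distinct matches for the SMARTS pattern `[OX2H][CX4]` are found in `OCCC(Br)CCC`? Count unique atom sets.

1

[OX2H][CX4] is the SMARTS for an aliphatic alcohol: a hydroxyl oxygen bound to an sp3 (X4) carbon.
Exactly one fragment in the molecule meets all constraints, giving 1 match.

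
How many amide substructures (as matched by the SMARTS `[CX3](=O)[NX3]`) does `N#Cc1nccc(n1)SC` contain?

[CX3](=O)[NX3] is the SMARTS for an amide: a carbonyl carbon bonded to a trivalent nitrogen.
The molecule has a nitrile (-C#N), but the nitrile N is NX1 (triple-bonded), not NX3; nothing else fits, so there are 0 matches.

0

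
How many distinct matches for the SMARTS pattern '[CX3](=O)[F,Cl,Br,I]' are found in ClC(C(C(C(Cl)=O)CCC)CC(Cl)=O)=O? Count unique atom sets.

[CX3](=O)[F,Cl,Br,I] is the SMARTS for an acyl halide: a carbonyl carbon bonded to a halogen.
The molecule carries 3 separate instances of an acyl chloride (-C(=O)Cl) meeting every constraint; each maps to a distinct set of atoms, giving 3 matches.

3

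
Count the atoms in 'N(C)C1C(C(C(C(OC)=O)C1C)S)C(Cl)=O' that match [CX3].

The query [CX3] means: C with X3: aliphatic carbon with exactly 3 total connections.
Check the 16 heavy atoms by environment: 8× C (X4) → no; 1× S (X2) → no; 2× C (X3) → match; 2× O (X1) → no; 1× O (X2) → no; 1× N (X3) → no; 1× Cl (X1) → no.
That gives 2 matching atoms.

2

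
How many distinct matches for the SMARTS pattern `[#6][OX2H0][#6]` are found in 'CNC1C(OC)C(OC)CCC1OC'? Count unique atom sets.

3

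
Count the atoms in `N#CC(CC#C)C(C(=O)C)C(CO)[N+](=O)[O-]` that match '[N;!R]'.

Check the 16 heavy atoms by environment: 10× C (acyclic) → no; 3× O (acyclic) → no; 1× N (acyclic) → match; 1× N (charge +1, acyclic) → match; 1× O (charge -1, acyclic) → no.
Summing the matching environments: 1 + 1 = 2 matching atoms.

2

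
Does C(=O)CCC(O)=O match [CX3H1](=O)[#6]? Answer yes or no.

The pattern [CX3H1](=O)[#6] describes an sp2 carbon with one H, double-bonded to O and single-bonded to carbon — an aldehyde.
The molecule carries an aldehyde (-CHO), whose atoms satisfy every constraint of the query, so the pattern matches.

Yes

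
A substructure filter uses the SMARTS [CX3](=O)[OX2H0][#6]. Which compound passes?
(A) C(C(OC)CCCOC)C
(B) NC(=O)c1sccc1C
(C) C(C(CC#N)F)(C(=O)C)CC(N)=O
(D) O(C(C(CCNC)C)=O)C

D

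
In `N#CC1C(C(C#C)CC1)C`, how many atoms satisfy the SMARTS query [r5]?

5

The query [r5] means: r5 matches atoms in a five-membered ring.
Check the 10 heavy atoms by environment: 5× C (in 5-ring) → match; 4× C (acyclic) → no; 1× N (acyclic) → no.
That gives 5 matching atoms.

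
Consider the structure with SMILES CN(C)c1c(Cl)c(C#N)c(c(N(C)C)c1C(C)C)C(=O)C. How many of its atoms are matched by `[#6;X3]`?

The query [#6;X3] means: any carbon (aromatic or not) with three total connections.
Check the 21 heavy atoms by environment: 6× c (aromatic, X3) → match; 2× N (X3) → no; 8× C (X4) → no; 1× C (X2) → no; 1× N (X1) → no; 1× C (X3) → match; 1× O (X1) → no; 1× Cl (X1) → no.
Summing the matching environments: 6 + 1 = 7 matching atoms.

7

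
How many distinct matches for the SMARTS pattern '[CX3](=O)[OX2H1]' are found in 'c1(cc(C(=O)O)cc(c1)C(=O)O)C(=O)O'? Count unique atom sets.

3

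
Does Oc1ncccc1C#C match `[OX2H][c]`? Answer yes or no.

The pattern [OX2H][c] describes a hydroxyl oxygen attached to an aromatic carbon — a phenol.
The molecule carries a hydroxyl group (-OH), whose atoms satisfy every constraint of the query, so the pattern matches.

Yes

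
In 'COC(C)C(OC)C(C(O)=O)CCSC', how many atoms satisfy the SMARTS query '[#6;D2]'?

The query [#6;D2] means: any carbon bonded to exactly two heavy atoms.
Check the 15 heavy atoms by environment: 4× C (D1) → no; 4× C (D3) → no; 2× C (D2) → match; 2× O (D2) → no; 2× O (D1) → no; 1× S (D2) → no.
That gives 2 matching atoms.

2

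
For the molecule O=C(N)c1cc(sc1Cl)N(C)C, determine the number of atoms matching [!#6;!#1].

The query [!#6;!#1] means: not carbon and not hydrogen — any heteroatom.
Check the 12 heavy atoms by environment: 1× s (aromatic) → match; 4× c (aromatic) → no; 3× C → no; 1× O → match; 2× N → match; 1× Cl → match.
Summing the matching environments: 1 + 1 + 2 + 1 = 5 matching atoms.

5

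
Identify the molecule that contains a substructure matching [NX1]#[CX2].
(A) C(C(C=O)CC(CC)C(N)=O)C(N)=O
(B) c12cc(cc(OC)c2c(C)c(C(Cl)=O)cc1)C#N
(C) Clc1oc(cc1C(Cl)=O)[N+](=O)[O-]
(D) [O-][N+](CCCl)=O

[NX1]#[CX2] describes a nitrogen triple-bonded to a two-connected carbon (a nitrile).
(A) has a primary amide (-C(=O)NH2) but the nitrogen is NX3, not NX1.
(B) contains a nitrile (-C#N), which satisfies every atom and bond constraint.
(C) has a nitro group (-[N+](=O)[O-]) but there is no C#N triple bond.
(D) has a nitro group (-[N+](=O)[O-]) but there is no C#N triple bond.
So the answer is (B).

B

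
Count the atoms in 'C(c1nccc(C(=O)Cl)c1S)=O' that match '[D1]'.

Check the 12 heavy atoms by environment: 1× n (aromatic, D2) → no; 2× c (aromatic, D2) → no; 3× c (aromatic, D3) → no; 1× C (D3) → no; 2× O (D1) → match; 1× Cl (D1) → match; 1× C (D2) → no; 1× S (D1) → match.
Summing the matching environments: 2 + 1 + 1 = 4 matching atoms.

4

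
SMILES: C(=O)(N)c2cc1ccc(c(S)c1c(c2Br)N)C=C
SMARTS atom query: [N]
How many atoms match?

2

The query [N] means: uppercase N matches aliphatic (non-aromatic) nitrogen only.
Check the 18 heavy atoms by environment: 10× c (aromatic) → no; 3× C → no; 2× N → match; 1× O → no; 1× Br → no; 1× S → no.
That gives 2 matching atoms.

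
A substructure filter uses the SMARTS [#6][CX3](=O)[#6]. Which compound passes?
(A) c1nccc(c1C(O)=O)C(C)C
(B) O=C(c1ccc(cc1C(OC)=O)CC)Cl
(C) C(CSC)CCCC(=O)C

C

[#6][CX3](=O)[#6] describes a carbonyl carbon (no H) flanked by two carbons (a ketone).
(A) has a carboxylic acid group (-C(=O)OH) but one neighbour of the carbonyl carbon is O, not C.
(B) has a methyl-ester group (-C(=O)OCH3) but one neighbour of the carbonyl carbon is O, not C.
(C) contains an acetyl/ketone group (-C(=O)CH3), which satisfies every atom and bond constraint.
So the answer is (C).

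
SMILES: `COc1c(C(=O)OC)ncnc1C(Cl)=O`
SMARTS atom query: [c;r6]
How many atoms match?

Check the 15 heavy atoms by environment: 2× n (aromatic, in 6-ring) → no; 4× c (aromatic, in 6-ring) → match; 4× C (acyclic) → no; 4× O (acyclic) → no; 1× Cl (acyclic) → no.
That gives 4 matching atoms.

4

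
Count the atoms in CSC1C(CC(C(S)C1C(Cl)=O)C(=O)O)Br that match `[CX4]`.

The query [CX4] means: C with X4: aliphatic carbon with exactly 4 total connections (bonds + H).
Check the 16 heavy atoms by environment: 7× C (X4) → match; 2× C (X3) → no; 2× O (X1) → no; 1× Cl (X1) → no; 2× S (X2) → no; 1× Br (X1) → no; 1× O (X2) → no.
That gives 7 matching atoms.

7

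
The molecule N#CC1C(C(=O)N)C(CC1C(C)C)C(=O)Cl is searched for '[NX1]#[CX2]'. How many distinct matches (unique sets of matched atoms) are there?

[NX1]#[CX2] is the SMARTS for a nitrile: a nitrogen triple-bonded to a two-connected carbon.
Exactly one fragment in the molecule meets all constraints, giving 1 match.

1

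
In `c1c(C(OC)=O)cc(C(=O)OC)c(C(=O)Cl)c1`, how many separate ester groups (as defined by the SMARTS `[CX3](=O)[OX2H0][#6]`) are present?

[CX3](=O)[OX2H0][#6] is the SMARTS for an ester: a carbonyl carbon bonded to an oxygen that is itself bonded to carbon (no H on that O).
The molecule carries 2 separate instances of a methyl-ester group (-C(=O)OCH3) meeting every constraint; each maps to a distinct set of atoms, giving 2 matches.

2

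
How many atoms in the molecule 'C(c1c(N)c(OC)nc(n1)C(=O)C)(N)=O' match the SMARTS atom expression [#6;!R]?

The query [#6;!R] means: carbon not in any ring.
Check the 15 heavy atoms by environment: 2× n (aromatic, in 6-ring) → no; 4× c (aromatic, in 6-ring) → no; 4× C (acyclic) → match; 3× O (acyclic) → no; 2× N (acyclic) → no.
That gives 4 matching atoms.

4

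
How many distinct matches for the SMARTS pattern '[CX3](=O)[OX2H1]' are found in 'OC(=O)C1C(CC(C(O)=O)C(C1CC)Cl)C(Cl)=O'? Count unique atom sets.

2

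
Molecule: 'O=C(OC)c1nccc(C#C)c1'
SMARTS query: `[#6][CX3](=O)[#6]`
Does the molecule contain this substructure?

No

The pattern [#6][CX3](=O)[#6] describes a carbonyl carbon (no H) flanked by two carbons — a ketone.
The closest candidate here is a methyl-ester group (-C(=O)OCH3), but one neighbour of the carbonyl carbon is O, not C. No other fragment satisfies the full query, so there is no match.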